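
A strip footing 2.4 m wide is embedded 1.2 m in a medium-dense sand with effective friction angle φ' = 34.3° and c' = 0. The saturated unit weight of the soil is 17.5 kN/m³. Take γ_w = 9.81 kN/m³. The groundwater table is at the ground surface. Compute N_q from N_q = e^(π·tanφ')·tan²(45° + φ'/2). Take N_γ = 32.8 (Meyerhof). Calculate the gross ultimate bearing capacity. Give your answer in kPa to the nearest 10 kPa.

q_ult ≈ 580 kPa

tan34.3° = 0.6822, so N_q = e^(π×0.6822)·tan²(62.15°) = 8.525 × 3.582 = 30.54.
γ' = 17.5 − 9.81 = 7.69 kN/m³ (submerged throughout). q = 7.69 × 1.2 = 9.228 kPa; the same γ' applies in the ½γBN_γ term.
q·N_q = 9.228 × 30.539 = 281.82 kPa
0.5·γ·B·N_γ = 0.5 × 7.69 × 2.4 × 32.8 = 302.68 kPa
q_ult = 281.82 + 302.68 = 584.5 kPa.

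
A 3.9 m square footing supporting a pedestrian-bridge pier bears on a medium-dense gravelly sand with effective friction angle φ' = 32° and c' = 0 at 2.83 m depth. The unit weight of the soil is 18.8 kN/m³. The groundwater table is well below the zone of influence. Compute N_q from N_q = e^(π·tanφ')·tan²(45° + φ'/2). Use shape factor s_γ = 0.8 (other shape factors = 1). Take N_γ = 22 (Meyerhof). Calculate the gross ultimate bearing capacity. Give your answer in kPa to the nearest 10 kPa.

tan32° = 0.6249, so N_q = e^(π×0.6249)·tan²(61°) = 7.121 × 3.255 = 23.18.
Effective surcharge at the founding depth q = γ·D_f = 18.8 × 2.83 = 53.204 kPa.
q_ult = q·N_q + 0.5·γ·B·N_γ·s_γ
     = 53.204 × 23.177 + 0.5 × 18.8 × 3.9 × 22 × 0.8
     = 1233.1 + 645.22 = 1878.3 kPa.

q_ult ≈ 1880 kPa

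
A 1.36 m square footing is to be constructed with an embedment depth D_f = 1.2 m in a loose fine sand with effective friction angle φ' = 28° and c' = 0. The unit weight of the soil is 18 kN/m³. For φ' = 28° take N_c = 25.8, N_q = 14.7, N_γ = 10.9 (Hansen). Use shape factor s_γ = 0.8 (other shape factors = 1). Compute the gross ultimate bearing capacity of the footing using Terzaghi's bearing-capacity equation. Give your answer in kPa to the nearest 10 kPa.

Effective surcharge at the founding depth q = γ·D_f = 18 × 1.2 = 21.6 kPa.
q_ult = q·N_q + 0.5·γ·B·N_γ·s_γ
     = 21.6 × 14.7 + 0.5 × 18 × 1.36 × 10.9 × 0.8
     = 317.52 + 106.73 = 424.25 kPa.

q_ult ≈ 420 kPa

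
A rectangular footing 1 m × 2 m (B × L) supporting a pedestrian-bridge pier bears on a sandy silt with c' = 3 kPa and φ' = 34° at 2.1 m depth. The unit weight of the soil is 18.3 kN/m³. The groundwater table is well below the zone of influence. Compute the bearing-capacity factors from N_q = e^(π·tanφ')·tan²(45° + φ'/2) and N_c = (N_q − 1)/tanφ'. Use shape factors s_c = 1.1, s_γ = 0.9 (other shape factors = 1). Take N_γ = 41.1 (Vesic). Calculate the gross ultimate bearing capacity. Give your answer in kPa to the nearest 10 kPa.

tan34° = 0.6745, so N_q = e^(π×0.6745)·tan²(62°) = 8.323 × 3.537 = 29.44.
N_c = (29.44 − 1)/tan34° = 42.16.
Overburden at base level: q = 18.3 × 2.1 = 38.43 kPa.
Cohesion term c·N_c·s_c = 3 × 42.164 × 1.1 = 139.14 kPa; surcharge term q·N_q = 38.43 × 29.44 = 1131.4 kPa; self-weight term 0.5·γ·B·N_γ·s_γ = 0.5 × 18.3 × 1 × 41.1 × 0.9 = 338.46 kPa.
q_ult = 139.14 + 1131.4 + 338.46 = 1609 kPa.

q_ult ≈ 1610 kPa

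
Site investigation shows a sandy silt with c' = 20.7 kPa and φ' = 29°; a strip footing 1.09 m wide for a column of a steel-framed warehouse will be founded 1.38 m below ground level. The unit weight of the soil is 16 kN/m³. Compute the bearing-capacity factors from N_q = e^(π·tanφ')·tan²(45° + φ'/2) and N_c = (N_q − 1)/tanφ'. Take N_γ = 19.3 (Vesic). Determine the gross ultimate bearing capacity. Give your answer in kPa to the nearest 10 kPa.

tan29° = 0.5543, so N_q = e^(π×0.5543)·tan²(59.5°) = 5.705 × 2.882 = 16.44.
N_c = (16.44 − 1)/tan29° = 27.86.
q = γ·D_f = 16 × 1.38 = 22.08 kPa.
c·N_c = 20.7 × 27.86 = 576.71 kPa
q·N_q = 22.08 × 16.443 = 363.07 kPa
0.5·γ·B·N_γ = 0.5 × 16 × 1.09 × 19.3 = 168.3 kPa
q_ult = 576.71 + 363.07 + 168.3 = 1108.1 kPa.

q_ult ≈ 1110 kPa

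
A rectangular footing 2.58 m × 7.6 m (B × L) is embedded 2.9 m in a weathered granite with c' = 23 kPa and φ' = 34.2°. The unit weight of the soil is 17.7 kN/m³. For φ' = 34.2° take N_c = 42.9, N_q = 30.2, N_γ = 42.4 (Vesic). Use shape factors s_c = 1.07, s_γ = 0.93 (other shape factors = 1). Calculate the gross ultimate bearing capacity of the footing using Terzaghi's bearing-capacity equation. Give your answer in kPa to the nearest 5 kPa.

q_ult ≈ 3505 kPa

q = γ·D_f = 17.7 × 2.9 = 51.33 kPa.
c·N_c·s_c = 23 × 42.9 × 1.07 = 1055.8 kPa
q·N_q = 51.33 × 30.2 = 1550.2 kPa
0.5·γ·B·N_γ·s_γ = 0.5 × 17.7 × 2.58 × 42.4 × 0.93 = 900.35 kPa
q_ult = 1055.8 + 1550.2 + 900.35 = 3506.3 kPa.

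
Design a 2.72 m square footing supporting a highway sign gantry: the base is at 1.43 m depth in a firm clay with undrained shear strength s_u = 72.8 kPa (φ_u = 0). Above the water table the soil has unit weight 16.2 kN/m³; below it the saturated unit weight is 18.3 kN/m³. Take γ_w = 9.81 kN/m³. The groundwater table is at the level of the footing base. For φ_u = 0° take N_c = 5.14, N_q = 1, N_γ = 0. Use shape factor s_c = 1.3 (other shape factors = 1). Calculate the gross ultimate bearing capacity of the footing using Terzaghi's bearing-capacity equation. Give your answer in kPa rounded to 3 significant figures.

q_ult ≈ 510 kPa

q = γ·D_f = 16.2 × 1.43 = 23.166 kPa.
c·N_c·s_c = 72.8 × 5.14 × 1.3 = 486.45 kPa
q·N_q = 23.166 × 1 = 23.166 kPa
q_ult = 486.45 + 23.166 = 509.62 kPa.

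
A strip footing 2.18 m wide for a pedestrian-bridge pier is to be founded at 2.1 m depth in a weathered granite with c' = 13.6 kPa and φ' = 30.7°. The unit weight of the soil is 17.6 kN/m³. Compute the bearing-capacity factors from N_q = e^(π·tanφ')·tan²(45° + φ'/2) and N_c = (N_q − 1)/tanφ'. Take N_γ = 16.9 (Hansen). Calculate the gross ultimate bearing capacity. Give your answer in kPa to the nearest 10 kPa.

tan30.7° = 0.5938, so N_q = e^(π×0.5938)·tan²(60.35°) = 6.458 × 3.086 = 19.93.
N_c = (19.93 − 1)/tan30.7° = 31.88.
Overburden at base level: q = 17.6 × 2.1 = 36.96 kPa.
Cohesion term c·N_c = 13.6 × 31.883 = 433.61 kPa; surcharge term q·N_q = 36.96 × 19.931 = 736.64 kPa; self-weight term 0.5·γ·B·N_γ = 0.5 × 17.6 × 2.18 × 16.9 = 324.21 kPa.
q_ult = 433.61 + 736.64 + 324.21 = 1494.5 kPa.

q_ult ≈ 1490 kPa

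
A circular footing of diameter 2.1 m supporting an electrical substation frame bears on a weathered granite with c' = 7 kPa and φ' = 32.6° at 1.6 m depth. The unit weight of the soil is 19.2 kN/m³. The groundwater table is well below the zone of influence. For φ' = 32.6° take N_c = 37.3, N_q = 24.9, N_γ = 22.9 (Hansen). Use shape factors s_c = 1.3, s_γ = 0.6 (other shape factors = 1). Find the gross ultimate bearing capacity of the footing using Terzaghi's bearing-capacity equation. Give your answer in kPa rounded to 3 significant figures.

q_ult ≈ 1380 kPa

q = γ·D_f = 19.2 × 1.6 = 30.72 kPa.
c·N_c·s_c = 7 × 37.3 × 1.3 = 339.43 kPa
q·N_q = 30.72 × 24.9 = 764.93 kPa
0.5·γ·B·N_γ·s_γ = 0.5 × 19.2 × 2.1 × 22.9 × 0.6 = 277 kPa
q_ult = 339.43 + 764.93 + 277 = 1381.4 kPa.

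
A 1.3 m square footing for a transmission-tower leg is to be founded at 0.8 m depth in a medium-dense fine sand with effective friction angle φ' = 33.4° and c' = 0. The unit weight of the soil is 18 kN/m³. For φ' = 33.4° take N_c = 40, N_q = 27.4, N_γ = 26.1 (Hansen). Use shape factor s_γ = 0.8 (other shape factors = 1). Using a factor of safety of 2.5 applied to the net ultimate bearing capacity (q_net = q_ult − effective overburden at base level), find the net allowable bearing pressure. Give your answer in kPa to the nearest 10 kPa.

q_all(net) ≈ 250 kPa

Overburden at base level: q = 18 × 0.8 = 14.4 kPa.
Surcharge term q·N_q = 14.4 × 27.4 = 394.56 kPa; self-weight term 0.5·γ·B·N_γ·s_γ = 0.5 × 18 × 1.3 × 26.1 × 0.8 = 244.3 kPa.
q_ult = 394.56 + 244.3 = 638.86 kPa.
Net ultimate: q_net = 638.86 − 14.4 = 624.46 kPa.
q_all(net) = 624.46 / 2.5 = 249.78 kPa.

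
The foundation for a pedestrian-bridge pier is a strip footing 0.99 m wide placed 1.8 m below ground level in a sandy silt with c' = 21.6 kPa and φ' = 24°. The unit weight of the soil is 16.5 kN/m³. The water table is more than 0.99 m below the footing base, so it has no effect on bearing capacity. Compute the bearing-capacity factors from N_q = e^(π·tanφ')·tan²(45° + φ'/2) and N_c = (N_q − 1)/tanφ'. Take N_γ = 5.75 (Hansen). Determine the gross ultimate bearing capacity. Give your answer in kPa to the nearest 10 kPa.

tan24° = 0.4452, so N_q = e^(π×0.4452)·tan²(57°) = 4.05 × 2.371 = 9.6.
N_c = (9.6 − 1)/tan24° = 19.32.
Effective surcharge at the founding depth q = γ·D_f = 16.5 × 1.8 = 29.7 kPa.
q_ult = c·N_c + q·N_q + 0.5·γ·B·N_γ
     = 21.6 × 19.324 + 29.7 × 9.6034 + 0.5 × 16.5 × 0.99 × 5.75
     = 417.39 + 285.22 + 46.963 = 749.57 kPa.

q_ult ≈ 750 kPa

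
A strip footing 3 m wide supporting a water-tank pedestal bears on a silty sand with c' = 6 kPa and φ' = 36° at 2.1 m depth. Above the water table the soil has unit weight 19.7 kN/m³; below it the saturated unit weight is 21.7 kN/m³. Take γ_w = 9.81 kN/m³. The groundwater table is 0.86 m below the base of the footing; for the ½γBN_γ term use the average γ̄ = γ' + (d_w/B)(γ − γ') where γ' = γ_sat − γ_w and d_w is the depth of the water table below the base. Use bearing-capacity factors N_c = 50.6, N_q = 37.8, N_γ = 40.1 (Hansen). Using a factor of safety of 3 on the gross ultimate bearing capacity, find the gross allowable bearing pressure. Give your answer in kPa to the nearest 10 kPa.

q_all ≈ 910 kPa

q = γ·D_f = 19.7 × 2.1 = 41.37 kPa.
γ' = 11.89 kN/m³; averaging over the depth B below the base, γ̄ = γ' + (d_w/B)(γ − γ') = 14.129 kN/m³.
c·N_c = 6 × 50.6 = 303.6 kPa
q·N_q = 41.37 × 37.8 = 1563.8 kPa
0.5·γ·B·N_γ = 0.5 × 14.129 × 3 × 40.1 = 849.85 kPa
q_ult = 303.6 + 1563.8 + 849.85 = 2717.2 kPa.
q_all = 2717.2 / 3 = 905.75 kPa.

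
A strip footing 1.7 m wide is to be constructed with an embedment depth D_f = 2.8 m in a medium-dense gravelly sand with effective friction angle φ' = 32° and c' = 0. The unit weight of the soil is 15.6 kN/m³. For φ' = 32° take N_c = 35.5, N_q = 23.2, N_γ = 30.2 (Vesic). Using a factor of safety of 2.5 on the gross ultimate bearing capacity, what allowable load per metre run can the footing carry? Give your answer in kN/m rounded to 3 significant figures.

q = γ·D_f = 15.6 × 2.8 = 43.68 kPa.
q·N_q = 43.68 × 23.2 = 1013.4 kPa
0.5·γ·B·N_γ = 0.5 × 15.6 × 1.7 × 30.2 = 400.45 kPa
q_ult = 1013.4 + 400.45 = 1413.8 kPa.
Gross allowable pressure q_all = 1413.8 / 2.5 = 565.53 kPa.
Allowable wall load = q_all × B = 565.53 × 1.7 = 961.4 kN per metre run.

≈ 961 kN/m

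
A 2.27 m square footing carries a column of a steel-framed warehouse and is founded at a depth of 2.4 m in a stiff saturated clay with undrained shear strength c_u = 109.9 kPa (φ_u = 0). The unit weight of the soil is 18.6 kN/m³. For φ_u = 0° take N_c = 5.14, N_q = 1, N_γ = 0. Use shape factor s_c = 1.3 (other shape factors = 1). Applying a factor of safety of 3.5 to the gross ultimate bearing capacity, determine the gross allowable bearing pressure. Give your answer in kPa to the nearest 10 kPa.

Effective surcharge at the founding depth q = γ·D_f = 18.6 × 2.4 = 44.64 kPa.
q_ult = c·N_c·s_c + q·N_q
     = 109.9 × 5.14 × 1.3 + 44.64 × 1
     = 734.35 + 44.64 = 778.99 kPa.
q_all = q_ult / FS = 778.99 / 3.5 = 222.57 kPa.

q_all ≈ 220 kPa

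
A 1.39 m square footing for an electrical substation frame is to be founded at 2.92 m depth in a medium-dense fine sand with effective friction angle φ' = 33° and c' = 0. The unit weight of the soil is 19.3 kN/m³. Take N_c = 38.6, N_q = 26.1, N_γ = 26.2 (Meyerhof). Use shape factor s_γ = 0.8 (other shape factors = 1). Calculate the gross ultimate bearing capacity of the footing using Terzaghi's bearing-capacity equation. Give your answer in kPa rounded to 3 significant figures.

q_ult ≈ 1750 kPa

Effective surcharge at the founding depth q = γ·D_f = 19.3 × 2.92 = 56.356 kPa.
q_ult = q·N_q + 0.5·γ·B·N_γ·s_γ
     = 56.356 × 26.1 + 0.5 × 19.3 × 1.39 × 26.2 × 0.8
     = 1470.9 + 281.15 = 1752 kPa.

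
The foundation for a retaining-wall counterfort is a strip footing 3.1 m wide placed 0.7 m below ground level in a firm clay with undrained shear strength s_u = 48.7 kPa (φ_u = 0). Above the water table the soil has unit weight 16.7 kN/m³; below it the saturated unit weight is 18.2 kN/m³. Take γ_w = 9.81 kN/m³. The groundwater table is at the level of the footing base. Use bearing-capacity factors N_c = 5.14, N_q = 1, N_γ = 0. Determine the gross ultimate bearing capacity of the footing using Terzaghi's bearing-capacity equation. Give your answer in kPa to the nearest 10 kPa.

q_ult ≈ 260 kPa

Overburden at base level: q = 16.7 × 0.7 = 11.69 kPa.
Cohesion term c·N_c = 48.7 × 5.14 = 250.32 kPa; surcharge term q·N_q = 11.69 × 1 = 11.69 kPa.
q_ult = 250.32 + 11.69 = 262.01 kPa.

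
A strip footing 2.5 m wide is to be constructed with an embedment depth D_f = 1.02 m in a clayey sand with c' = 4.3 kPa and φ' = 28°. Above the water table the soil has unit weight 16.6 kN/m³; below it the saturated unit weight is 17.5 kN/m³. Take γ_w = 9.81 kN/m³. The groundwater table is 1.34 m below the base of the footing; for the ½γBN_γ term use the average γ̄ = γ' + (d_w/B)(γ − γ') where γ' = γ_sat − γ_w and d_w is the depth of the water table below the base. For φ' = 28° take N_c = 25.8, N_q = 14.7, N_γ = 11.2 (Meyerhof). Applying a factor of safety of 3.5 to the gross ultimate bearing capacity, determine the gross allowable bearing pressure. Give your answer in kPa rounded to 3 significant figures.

Effective surcharge at the founding depth q = γ·D_f = 16.6 × 1.02 = 16.932 kPa.
With d_w = 1.34 m < B, γ̄ = 7.69 + (1.34/2.5) × (16.6 − 7.69) = 12.466 kN/m³.
q_ult = c·N_c + q·N_q + 0.5·γ·B·N_γ
     = 4.3 × 25.8 + 16.932 × 14.7 + 0.5 × 12.466 × 2.5 × 11.2
     = 110.94 + 248.9 + 174.52 = 534.36 kPa.
q_all = q_ult / FS = 534.36 / 3.5 = 152.67 kPa.

q_all ≈ 153 kPa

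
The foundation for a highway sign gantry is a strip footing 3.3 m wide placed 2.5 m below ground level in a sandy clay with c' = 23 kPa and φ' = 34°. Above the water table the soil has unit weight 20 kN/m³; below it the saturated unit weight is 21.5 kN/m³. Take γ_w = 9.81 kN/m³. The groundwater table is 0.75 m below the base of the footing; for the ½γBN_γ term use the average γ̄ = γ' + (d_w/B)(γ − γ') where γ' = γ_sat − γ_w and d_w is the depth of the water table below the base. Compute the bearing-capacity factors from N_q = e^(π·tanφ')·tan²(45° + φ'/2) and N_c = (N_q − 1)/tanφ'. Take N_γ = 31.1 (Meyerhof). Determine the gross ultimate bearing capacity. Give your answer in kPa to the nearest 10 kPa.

q_ult ≈ 3140 kPa

tan34° = 0.6745, so N_q = e^(π×0.6745)·tan²(62°) = 8.323 × 3.537 = 29.44.
N_c = (29.44 − 1)/tan34° = 42.16.
q = γ·D_f = 20 × 2.5 = 50 kPa.
γ' = 11.69 kN/m³; averaging over the depth B below the base, γ̄ = γ' + (d_w/B)(γ − γ') = 13.579 kN/m³.
c·N_c = 23 × 42.164 = 969.77 kPa
q·N_q = 50 × 29.44 = 1472 kPa
0.5·γ·B·N_γ = 0.5 × 13.579 × 3.3 × 31.1 = 696.79 kPa
q_ult = 969.77 + 1472 + 696.79 = 3138.5 kPa.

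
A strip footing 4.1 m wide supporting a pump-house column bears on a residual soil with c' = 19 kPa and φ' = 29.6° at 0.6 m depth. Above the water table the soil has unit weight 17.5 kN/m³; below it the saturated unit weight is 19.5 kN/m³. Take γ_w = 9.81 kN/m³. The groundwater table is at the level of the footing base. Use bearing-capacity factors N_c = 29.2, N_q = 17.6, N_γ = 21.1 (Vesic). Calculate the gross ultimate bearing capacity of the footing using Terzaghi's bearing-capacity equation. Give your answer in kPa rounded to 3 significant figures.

Effective surcharge at the founding depth q = γ·D_f = 17.5 × 0.6 = 10.5 kPa.
The water table coincides with the base, so in the self-weight term γ → γ' = 9.69 kN/m³.
q_ult = c·N_c + q·N_q + 0.5·γ·B·N_γ
     = 19 × 29.2 + 10.5 × 17.6 + 0.5 × 9.69 × 4.1 × 21.1
     = 554.8 + 184.8 + 419.14 = 1158.7 kPa.

q_ult ≈ 1160 kPa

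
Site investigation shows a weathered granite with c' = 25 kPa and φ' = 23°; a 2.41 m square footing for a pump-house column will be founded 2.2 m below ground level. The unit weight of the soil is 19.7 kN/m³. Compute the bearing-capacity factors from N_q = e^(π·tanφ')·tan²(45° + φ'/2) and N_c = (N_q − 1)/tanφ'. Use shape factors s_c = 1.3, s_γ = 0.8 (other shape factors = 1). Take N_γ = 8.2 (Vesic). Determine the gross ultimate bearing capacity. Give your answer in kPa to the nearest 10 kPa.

q_ult ≈ 1120 kPa

tan23° = 0.4245, so N_q = e^(π×0.4245)·tan²(56.5°) = 3.794 × 2.283 = 8.66.
N_c = (8.66 − 1)/tan23° = 18.05.
Effective surcharge at the founding depth q = γ·D_f = 19.7 × 2.2 = 43.34 kPa.
q_ult = c·N_c·s_c + q·N_q + 0.5·γ·B·N_γ·s_γ
     = 25 × 18.049 × 1.3 + 43.34 × 8.6612 + 0.5 × 19.7 × 2.41 × 8.2 × 0.8
     = 586.58 + 375.38 + 155.72 = 1117.7 kPa.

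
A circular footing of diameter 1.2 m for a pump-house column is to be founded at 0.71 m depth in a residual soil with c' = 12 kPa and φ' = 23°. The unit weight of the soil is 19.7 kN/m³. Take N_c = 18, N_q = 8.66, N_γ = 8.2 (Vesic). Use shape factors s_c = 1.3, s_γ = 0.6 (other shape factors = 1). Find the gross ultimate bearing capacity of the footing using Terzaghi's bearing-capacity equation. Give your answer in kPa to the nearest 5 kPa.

Overburden at base level: q = 19.7 × 0.71 = 13.987 kPa.
Cohesion term c·N_c·s_c = 12 × 18 × 1.3 = 280.8 kPa; surcharge term q·N_q = 13.987 × 8.66 = 121.13 kPa; self-weight term 0.5·γ·B·N_γ·s_γ = 0.5 × 19.7 × 1.2 × 8.2 × 0.6 = 58.154 kPa.
q_ult = 280.8 + 121.13 + 58.154 = 460.08 kPa.

q_ult ≈ 460 kPa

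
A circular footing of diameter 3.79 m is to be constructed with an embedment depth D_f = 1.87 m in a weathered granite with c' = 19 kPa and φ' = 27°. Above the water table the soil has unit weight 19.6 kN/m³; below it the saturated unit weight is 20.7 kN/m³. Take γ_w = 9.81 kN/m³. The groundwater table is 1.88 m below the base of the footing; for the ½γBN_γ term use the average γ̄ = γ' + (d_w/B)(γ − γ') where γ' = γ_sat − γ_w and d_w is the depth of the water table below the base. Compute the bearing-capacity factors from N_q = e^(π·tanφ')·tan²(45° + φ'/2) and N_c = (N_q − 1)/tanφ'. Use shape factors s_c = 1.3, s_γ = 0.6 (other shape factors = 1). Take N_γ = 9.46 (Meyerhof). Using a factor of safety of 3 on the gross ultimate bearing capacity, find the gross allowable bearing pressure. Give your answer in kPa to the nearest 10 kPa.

N_q = e^(π·tan27°)·tan²(58.5°) = 13.2; N_c = (N_q − 1)/tanφ' = 23.94.
Effective surcharge at the founding depth q = γ·D_f = 19.6 × 1.87 = 36.652 kPa.
With d_w = 1.88 m < B, γ̄ = 10.89 + (1.88/3.79) × (19.6 − 10.89) = 15.211 kN/m³.
q_ult = c·N_c·s_c + q·N_q + 0.5·γ·B·N_γ·s_γ
     = 19 × 23.942 × 1.3 + 36.652 × 13.199 + 0.5 × 15.211 × 3.79 × 9.46 × 0.6
     = 591.37 + 483.78 + 163.6 = 1238.8 kPa.
q_all = 1238.8 / 3 = 412.92 kPa.

q_all ≈ 410 kPa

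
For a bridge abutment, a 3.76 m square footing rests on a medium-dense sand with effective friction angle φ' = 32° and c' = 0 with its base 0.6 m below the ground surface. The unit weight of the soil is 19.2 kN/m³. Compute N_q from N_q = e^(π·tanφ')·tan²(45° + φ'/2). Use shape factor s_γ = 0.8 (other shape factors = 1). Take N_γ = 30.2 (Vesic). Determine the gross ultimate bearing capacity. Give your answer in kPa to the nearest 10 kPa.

q_ult ≈ 1140 kPa

tan32° = 0.6249, so N_q = e^(π×0.6249)·tan²(61°) = 7.121 × 3.255 = 23.18.
Overburden at base level: q = 19.2 × 0.6 = 11.52 kPa.
Surcharge term q·N_q = 11.52 × 23.177 = 267 kPa; self-weight term 0.5·γ·B·N_γ·s_γ = 0.5 × 19.2 × 3.76 × 30.2 × 0.8 = 872.08 kPa.
q_ult = 267 + 872.08 = 1139.1 kPa.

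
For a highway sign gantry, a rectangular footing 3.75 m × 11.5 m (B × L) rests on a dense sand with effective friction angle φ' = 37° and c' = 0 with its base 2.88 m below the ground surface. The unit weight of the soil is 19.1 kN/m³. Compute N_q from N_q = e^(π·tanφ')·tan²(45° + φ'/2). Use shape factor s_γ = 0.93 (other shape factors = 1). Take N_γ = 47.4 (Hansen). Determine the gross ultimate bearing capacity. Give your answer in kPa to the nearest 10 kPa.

q_ult ≈ 3940 kPa

tan37° = 0.7536, so N_q = e^(π×0.7536)·tan²(63.5°) = 10.669 × 4.023 = 42.92.
Overburden at base level: q = 19.1 × 2.88 = 55.008 kPa.
Surcharge term q·N_q = 55.008 × 42.92 = 2360.9 kPa; self-weight term 0.5·γ·B·N_γ·s_γ = 0.5 × 19.1 × 3.75 × 47.4 × 0.93 = 1578.7 kPa.
q_ult = 2360.9 + 1578.7 = 3939.6 kPa.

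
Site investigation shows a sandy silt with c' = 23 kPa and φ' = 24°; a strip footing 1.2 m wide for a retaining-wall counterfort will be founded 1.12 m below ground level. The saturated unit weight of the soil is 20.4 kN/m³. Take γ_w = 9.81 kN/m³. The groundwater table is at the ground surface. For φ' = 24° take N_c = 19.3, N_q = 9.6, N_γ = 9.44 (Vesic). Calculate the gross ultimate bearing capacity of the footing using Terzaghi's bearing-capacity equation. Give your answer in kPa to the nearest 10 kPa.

Water table at ground surface, so effective unit weight γ' = 20.4 − 9.81 = 10.59 kN/m³ is used throughout; overburden q = 10.59 × 1.12 = 11.861 kPa; the same γ' applies in the ½γBN_γ term.
Cohesion term c·N_c = 23 × 19.3 = 443.9 kPa; surcharge term q·N_q = 11.861 × 9.6 = 113.86 kPa; self-weight term 0.5·γ·B·N_γ = 0.5 × 10.59 × 1.2 × 9.44 = 59.982 kPa.
q_ult = 443.9 + 113.86 + 59.982 = 617.75 kPa.

q_ult ≈ 620 kPa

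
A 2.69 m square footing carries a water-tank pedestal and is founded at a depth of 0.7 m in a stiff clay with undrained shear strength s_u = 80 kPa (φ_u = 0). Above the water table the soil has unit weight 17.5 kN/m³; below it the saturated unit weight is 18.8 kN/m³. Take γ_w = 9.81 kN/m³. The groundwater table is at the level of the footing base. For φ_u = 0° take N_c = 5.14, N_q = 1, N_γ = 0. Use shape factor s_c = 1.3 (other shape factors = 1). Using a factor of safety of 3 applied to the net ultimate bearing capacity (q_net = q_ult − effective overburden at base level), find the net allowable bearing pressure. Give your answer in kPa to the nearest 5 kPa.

q_all(net) ≈ 180 kPa

q = γ·D_f = 17.5 × 0.7 = 12.25 kPa.
c·N_c·s_c = 80 × 5.14 × 1.3 = 534.56 kPa
q·N_q = 12.25 × 1 = 12.25 kPa
q_ult = 534.56 + 12.25 = 546.81 kPa.
Net ultimate: q_net = 546.81 − 12.25 = 534.56 kPa.
q_all(net) = 534.56 / 3 = 178.19 kPa.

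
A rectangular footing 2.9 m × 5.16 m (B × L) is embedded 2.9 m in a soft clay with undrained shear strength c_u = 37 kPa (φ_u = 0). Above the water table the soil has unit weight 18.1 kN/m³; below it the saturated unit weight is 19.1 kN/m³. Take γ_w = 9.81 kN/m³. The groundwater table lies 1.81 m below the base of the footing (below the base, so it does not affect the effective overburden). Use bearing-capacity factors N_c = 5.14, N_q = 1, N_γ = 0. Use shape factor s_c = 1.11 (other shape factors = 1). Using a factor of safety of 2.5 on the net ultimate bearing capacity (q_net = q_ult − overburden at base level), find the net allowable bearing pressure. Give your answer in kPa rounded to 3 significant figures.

Effective surcharge at the founding depth q = γ·D_f = 18.1 × 2.9 = 52.49 kPa.
q_ult = c·N_c·s_c + q·N_q
     = 37 × 5.14 × 1.11 + 52.49 × 1
     = 211.1 + 52.49 = 263.59 kPa.
q_net = 263.59 − 52.49 = 211.1 kPa.
q_all(net) = 211.1 / 2.5 = 84.44 kPa.

q_all(net) ≈ 84.4 kPa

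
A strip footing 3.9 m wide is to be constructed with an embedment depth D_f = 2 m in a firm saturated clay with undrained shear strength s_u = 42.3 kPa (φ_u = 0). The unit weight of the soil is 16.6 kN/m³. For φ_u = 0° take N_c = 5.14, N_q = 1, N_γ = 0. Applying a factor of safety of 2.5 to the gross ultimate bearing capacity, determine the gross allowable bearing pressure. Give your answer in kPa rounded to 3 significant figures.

Effective surcharge at the founding depth q = γ·D_f = 16.6 × 2 = 33.2 kPa.
q_ult = c·N_c + q·N_q
     = 42.3 × 5.14 + 33.2 × 1
     = 217.42 + 33.2 = 250.62 kPa.
q_all = q_ult / FS = 250.62 / 2.5 = 100.25 kPa.

q_all ≈ 100 kPa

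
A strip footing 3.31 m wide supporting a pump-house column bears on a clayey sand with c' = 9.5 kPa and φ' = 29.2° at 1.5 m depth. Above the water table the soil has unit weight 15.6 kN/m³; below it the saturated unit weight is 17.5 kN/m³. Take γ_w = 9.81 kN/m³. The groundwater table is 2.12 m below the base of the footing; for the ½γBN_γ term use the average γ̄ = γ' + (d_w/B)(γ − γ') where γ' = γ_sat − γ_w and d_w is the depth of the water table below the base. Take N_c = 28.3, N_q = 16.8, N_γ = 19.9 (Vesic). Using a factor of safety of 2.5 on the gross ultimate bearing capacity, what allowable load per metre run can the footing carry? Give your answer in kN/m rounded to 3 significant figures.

q = γ·D_f = 15.6 × 1.5 = 23.4 kPa.
γ' = 7.69 kN/m³; averaging over the depth B below the base, γ̄ = γ' + (d_w/B)(γ − γ') = 12.756 kN/m³.
c·N_c = 9.5 × 28.3 = 268.85 kPa
q·N_q = 23.4 × 16.8 = 393.12 kPa
0.5·γ·B·N_γ = 0.5 × 12.756 × 3.31 × 19.9 = 420.12 kPa
q_ult = 268.85 + 393.12 + 420.12 = 1082.1 kPa.
Gross allowable pressure q_all = 1082.1 / 2.5 = 432.84 kPa.
Allowable wall load = q_all × B = 432.84 × 3.31 = 1432.7 kN per metre run.

≈ 1430 kN/m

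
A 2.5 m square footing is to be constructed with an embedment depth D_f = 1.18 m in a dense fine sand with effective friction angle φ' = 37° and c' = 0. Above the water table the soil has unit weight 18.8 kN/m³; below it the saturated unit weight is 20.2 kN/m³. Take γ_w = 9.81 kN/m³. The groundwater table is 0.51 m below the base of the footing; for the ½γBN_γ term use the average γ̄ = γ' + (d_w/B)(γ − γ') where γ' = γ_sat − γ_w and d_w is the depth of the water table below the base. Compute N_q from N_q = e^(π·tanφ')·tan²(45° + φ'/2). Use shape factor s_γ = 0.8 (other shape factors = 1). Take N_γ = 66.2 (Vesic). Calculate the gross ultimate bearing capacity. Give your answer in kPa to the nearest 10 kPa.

tan37° = 0.7536, so N_q = e^(π×0.7536)·tan²(63.5°) = 10.669 × 4.023 = 42.92.
q = γ·D_f = 18.8 × 1.18 = 22.184 kPa.
γ' = 10.39 kN/m³; averaging over the depth B below the base, γ̄ = γ' + (d_w/B)(γ − γ') = 12.106 kN/m³.
q·N_q = 22.184 × 42.92 = 952.14 kPa
0.5·γ·B·N_γ·s_γ = 0.5 × 12.106 × 2.5 × 66.2 × 0.8 = 801.39 kPa
q_ult = 952.14 + 801.39 = 1753.5 kPa.

q_ult ≈ 1750 kPa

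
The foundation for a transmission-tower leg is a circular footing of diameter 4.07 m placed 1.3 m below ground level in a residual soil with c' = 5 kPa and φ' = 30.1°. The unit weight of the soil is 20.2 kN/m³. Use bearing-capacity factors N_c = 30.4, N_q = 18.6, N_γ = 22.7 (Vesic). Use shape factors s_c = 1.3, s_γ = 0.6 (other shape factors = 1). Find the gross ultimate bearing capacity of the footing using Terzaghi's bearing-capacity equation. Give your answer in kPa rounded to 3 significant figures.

q_ult ≈ 1250 kPa

q = γ·D_f = 20.2 × 1.3 = 26.26 kPa.
c·N_c·s_c = 5 × 30.4 × 1.3 = 197.6 kPa
q·N_q = 26.26 × 18.6 = 488.44 kPa
0.5·γ·B·N_γ·s_γ = 0.5 × 20.2 × 4.07 × 22.7 × 0.6 = 559.88 kPa
q_ult = 197.6 + 488.44 + 559.88 = 1245.9 kPa.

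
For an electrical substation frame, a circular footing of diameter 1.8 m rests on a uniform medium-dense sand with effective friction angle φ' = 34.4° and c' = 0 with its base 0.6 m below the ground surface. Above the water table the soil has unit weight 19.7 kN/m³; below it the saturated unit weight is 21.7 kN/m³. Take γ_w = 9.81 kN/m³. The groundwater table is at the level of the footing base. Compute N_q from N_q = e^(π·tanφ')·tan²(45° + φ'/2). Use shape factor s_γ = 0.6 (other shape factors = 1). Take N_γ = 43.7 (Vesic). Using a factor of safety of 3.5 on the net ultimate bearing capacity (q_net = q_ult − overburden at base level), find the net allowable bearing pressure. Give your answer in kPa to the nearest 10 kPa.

N_q = e^(π·tan34.4°)·tan²(62.2°) = 30.92.
q = γ·D_f = 19.7 × 0.6 = 11.82 kPa.
For the ½γBN_γ term take γ' = 21.7 − 9.81 = 11.89 kN/m³ (soil below base is submerged).
q·N_q = 11.82 × 30.917 = 365.43 kPa
0.5·γ·B·N_γ·s_γ = 0.5 × 11.89 × 1.8 × 43.7 × 0.6 = 280.58 kPa
q_ult = 365.43 + 280.58 = 646.01 kPa.
q_net = 646.01 − 11.82 = 634.19 kPa.
q_all(net) = 634.19 / 3.5 = 181.2 kPa.

q_all(net) ≈ 180 kPa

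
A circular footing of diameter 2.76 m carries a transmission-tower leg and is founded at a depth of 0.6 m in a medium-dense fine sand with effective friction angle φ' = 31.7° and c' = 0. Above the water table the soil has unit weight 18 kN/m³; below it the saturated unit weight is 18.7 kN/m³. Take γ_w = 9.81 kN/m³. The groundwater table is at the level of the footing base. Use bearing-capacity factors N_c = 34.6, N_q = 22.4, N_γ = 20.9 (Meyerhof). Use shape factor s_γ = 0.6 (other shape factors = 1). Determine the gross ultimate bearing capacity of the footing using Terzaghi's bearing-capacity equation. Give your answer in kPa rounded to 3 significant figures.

Effective surcharge at the founding depth q = γ·D_f = 18 × 0.6 = 10.8 kPa.
The water table coincides with the base, so in the self-weight term γ → γ' = 8.89 kN/m³.
q_ult = q·N_q + 0.5·γ·B·N_γ·s_γ
     = 10.8 × 22.4 + 0.5 × 8.89 × 2.76 × 20.9 × 0.6
     = 241.92 + 153.84 = 395.76 kPa.

q_ult ≈ 396 kPa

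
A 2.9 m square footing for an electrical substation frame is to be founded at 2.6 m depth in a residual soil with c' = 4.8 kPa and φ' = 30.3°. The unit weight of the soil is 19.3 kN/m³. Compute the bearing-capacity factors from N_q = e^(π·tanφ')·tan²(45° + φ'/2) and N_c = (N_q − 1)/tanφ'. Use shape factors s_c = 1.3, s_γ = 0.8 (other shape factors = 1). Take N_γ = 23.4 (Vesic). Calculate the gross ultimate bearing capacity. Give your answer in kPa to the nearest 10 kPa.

tan30.3° = 0.5844, so N_q = e^(π×0.5844)·tan²(60.15°) = 6.27 × 3.037 = 19.04.
N_c = (19.04 − 1)/tan30.3° = 30.87.
q = γ·D_f = 19.3 × 2.6 = 50.18 kPa.
c·N_c·s_c = 4.8 × 30.871 × 1.3 = 192.64 kPa
q·N_q = 50.18 × 19.04 = 955.41 kPa
0.5·γ·B·N_γ·s_γ = 0.5 × 19.3 × 2.9 × 23.4 × 0.8 = 523.88 kPa
q_ult = 192.64 + 955.41 + 523.88 = 1671.9 kPa.

q_ult ≈ 1670 kPa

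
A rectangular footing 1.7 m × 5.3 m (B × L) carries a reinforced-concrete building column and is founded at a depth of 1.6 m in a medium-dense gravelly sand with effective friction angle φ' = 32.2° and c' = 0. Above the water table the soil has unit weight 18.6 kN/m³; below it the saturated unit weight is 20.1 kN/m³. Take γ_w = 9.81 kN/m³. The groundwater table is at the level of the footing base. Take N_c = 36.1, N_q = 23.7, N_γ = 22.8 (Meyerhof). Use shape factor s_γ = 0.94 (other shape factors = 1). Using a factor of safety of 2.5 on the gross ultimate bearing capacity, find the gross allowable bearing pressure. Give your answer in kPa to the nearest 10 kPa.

q_all ≈ 360 kPa

Overburden at base level: q = 18.6 × 1.6 = 29.76 kPa.
Below the base the soil is submerged, so the ½γBN_γ term uses γ' = 20.1 − 9.81 = 10.29 kN/m³.
Surcharge term q·N_q = 29.76 × 23.7 = 705.31 kPa; self-weight term 0.5·γ·B·N_γ·s_γ = 0.5 × 10.29 × 1.7 × 22.8 × 0.94 = 187.45 kPa.
q_ult = 705.31 + 187.45 = 892.77 kPa.
q_all = 892.77 / 2.5 = 357.11 kPa.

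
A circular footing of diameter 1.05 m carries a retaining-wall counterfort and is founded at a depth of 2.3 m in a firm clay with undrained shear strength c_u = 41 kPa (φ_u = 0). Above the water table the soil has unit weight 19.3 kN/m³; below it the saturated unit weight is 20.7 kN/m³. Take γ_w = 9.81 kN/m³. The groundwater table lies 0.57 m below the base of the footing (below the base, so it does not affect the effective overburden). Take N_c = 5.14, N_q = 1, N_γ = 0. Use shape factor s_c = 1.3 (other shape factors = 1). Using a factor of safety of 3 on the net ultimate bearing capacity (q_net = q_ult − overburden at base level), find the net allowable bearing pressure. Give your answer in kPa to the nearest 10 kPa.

q_all(net) ≈ 90 kPa

q = γ·D_f = 19.3 × 2.3 = 44.39 kPa.
c·N_c·s_c = 41 × 5.14 × 1.3 = 273.96 kPa
q·N_q = 44.39 × 1 = 44.39 kPa
q_ult = 273.96 + 44.39 = 318.35 kPa.
q_net = 318.35 − 44.39 = 273.96 kPa.
q_all(net) = 273.96 / 3 = 91.321 kPa.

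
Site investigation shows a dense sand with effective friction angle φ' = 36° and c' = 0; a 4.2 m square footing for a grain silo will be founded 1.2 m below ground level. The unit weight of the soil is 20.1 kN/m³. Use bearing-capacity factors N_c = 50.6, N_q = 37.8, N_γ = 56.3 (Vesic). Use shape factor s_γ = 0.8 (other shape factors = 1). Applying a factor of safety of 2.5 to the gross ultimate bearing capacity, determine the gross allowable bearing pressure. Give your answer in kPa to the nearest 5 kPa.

Overburden at base level: q = 20.1 × 1.2 = 24.12 kPa.
Surcharge term q·N_q = 24.12 × 37.8 = 911.74 kPa; self-weight term 0.5·γ·B·N_γ·s_γ = 0.5 × 20.1 × 4.2 × 56.3 × 0.8 = 1901.1 kPa.
q_ult = 911.74 + 1901.1 = 2812.9 kPa.
q_all = q_ult / FS = 2812.9 / 2.5 = 1125.1 kPa.

q_all ≈ 1125 kPa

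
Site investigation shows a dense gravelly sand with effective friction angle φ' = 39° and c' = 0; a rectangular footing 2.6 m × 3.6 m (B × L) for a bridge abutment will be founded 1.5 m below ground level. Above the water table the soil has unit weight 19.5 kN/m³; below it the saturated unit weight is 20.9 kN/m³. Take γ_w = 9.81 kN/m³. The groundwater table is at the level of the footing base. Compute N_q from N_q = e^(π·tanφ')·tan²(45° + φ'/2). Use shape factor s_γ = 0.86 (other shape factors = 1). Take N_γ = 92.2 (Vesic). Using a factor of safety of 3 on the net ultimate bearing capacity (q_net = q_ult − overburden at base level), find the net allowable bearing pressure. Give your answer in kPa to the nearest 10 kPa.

q_all(net) ≈ 920 kPa

N_q = e^(π·tan39°)·tan²(64.5°) = 55.96.
Effective surcharge at the founding depth q = γ·D_f = 19.5 × 1.5 = 29.25 kPa.
The water table coincides with the base, so in the self-weight term γ → γ' = 11.09 kN/m³.
q_ult = q·N_q + 0.5·γ·B·N_γ·s_γ
     = 29.25 × 55.957 + 0.5 × 11.09 × 2.6 × 92.2 × 0.86
     = 1636.8 + 1143.2 = 2779.9 kPa.
q_net = 2779.9 − 29.25 = 2750.7 kPa.
q_all(net) = 2750.7 / 3 = 916.89 kPa.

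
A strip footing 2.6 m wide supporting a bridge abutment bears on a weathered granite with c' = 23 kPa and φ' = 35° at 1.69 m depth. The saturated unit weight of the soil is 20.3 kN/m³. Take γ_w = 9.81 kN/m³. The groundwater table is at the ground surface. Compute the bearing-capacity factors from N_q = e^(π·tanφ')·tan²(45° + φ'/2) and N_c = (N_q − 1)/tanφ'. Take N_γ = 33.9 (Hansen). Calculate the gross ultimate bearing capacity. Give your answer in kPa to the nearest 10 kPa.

tan35° = 0.7002, so N_q = e^(π×0.7002)·tan²(62.5°) = 9.023 × 3.69 = 33.3.
N_c = (33.3 − 1)/tan35° = 46.12.
Water table at ground surface, so effective unit weight γ' = 20.3 − 9.81 = 10.49 kN/m³ is used throughout; overburden q = 10.49 × 1.69 = 17.728 kPa; the same γ' applies in the ½γBN_γ term.
Cohesion term c·N_c = 23 × 46.124 = 1060.8 kPa; surcharge term q·N_q = 17.728 × 33.296 = 590.28 kPa; self-weight term 0.5·γ·B·N_γ = 0.5 × 10.49 × 2.6 × 33.9 = 462.29 kPa.
q_ult = 1060.8 + 590.28 + 462.29 = 2113.4 kPa.

q_ult ≈ 2110 kPa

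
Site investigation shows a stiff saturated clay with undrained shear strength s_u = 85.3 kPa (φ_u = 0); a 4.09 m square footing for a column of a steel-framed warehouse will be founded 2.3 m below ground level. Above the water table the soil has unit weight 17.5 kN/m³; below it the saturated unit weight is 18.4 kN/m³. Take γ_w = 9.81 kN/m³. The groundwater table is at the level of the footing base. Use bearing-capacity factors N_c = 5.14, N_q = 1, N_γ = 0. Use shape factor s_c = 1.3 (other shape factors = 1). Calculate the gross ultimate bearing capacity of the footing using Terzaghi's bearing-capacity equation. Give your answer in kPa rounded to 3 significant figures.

q_ult ≈ 610 kPa

q = γ·D_f = 17.5 × 2.3 = 40.25 kPa.
c·N_c·s_c = 85.3 × 5.14 × 1.3 = 569.97 kPa
q·N_q = 40.25 × 1 = 40.25 kPa
q_ult = 569.97 + 40.25 = 610.22 kPa.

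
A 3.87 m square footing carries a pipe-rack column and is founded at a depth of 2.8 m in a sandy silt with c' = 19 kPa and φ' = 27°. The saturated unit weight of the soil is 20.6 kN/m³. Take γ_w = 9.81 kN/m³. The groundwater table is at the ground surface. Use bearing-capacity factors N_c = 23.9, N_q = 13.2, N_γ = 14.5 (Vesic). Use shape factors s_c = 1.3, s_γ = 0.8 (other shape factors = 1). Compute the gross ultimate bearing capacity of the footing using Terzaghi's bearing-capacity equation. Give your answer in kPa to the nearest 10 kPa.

q_ult ≈ 1230 kPa

With the water table at the surface the whole profile is submerged: γ' = 20.6 − 9.81 = 10.79 kN/m³, so q = γ'·D_f = 30.212 kPa; the same γ' applies in the ½γBN_γ term.
q_ult = c·N_c·s_c + q·N_q + 0.5·γ·B·N_γ·s_γ
     = 19 × 23.9 × 1.3 + 30.212 × 13.2 + 0.5 × 10.79 × 3.87 × 14.5 × 0.8
     = 590.33 + 398.8 + 242.19 = 1231.3 kPa.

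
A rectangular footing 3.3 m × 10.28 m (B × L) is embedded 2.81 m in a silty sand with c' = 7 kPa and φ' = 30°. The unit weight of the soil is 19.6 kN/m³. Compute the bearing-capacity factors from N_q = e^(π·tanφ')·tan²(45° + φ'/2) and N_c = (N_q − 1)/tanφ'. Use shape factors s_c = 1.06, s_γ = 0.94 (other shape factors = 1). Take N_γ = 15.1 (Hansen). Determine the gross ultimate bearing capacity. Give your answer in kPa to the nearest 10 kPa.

q_ult ≈ 1700 kPa

tan30° = 0.5774, so N_q = e^(π×0.5774)·tan²(60°) = 6.134 × 3.0 = 18.4.
N_c = (18.4 − 1)/tan30° = 30.14.
Overburden at base level: q = 19.6 × 2.81 = 55.076 kPa.
Cohesion term c·N_c·s_c = 7 × 30.14 × 1.06 = 223.64 kPa; surcharge term q·N_q = 55.076 × 18.401 = 1013.5 kPa; self-weight term 0.5·γ·B·N_γ·s_γ = 0.5 × 19.6 × 3.3 × 15.1 × 0.94 = 459.03 kPa.
q_ult = 223.64 + 1013.5 + 459.03 = 1696.1 kPa.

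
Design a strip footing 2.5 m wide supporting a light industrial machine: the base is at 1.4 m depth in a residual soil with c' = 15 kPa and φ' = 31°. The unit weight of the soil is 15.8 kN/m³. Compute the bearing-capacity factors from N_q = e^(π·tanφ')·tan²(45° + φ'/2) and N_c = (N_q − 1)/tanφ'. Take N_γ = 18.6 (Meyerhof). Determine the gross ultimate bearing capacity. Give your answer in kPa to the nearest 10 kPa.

q_ult ≈ 1310 kPa

tan31° = 0.6009, so N_q = e^(π×0.6009)·tan²(60.5°) = 6.604 × 3.124 = 20.63.
N_c = (20.63 − 1)/tan31° = 32.67.
Effective surcharge at the founding depth q = γ·D_f = 15.8 × 1.4 = 22.12 kPa.
q_ult = c·N_c + q·N_q + 0.5·γ·B·N_γ
     = 15 × 32.671 + 22.12 × 20.631 + 0.5 × 15.8 × 2.5 × 18.6
     = 490.07 + 456.35 + 367.35 = 1313.8 kPa.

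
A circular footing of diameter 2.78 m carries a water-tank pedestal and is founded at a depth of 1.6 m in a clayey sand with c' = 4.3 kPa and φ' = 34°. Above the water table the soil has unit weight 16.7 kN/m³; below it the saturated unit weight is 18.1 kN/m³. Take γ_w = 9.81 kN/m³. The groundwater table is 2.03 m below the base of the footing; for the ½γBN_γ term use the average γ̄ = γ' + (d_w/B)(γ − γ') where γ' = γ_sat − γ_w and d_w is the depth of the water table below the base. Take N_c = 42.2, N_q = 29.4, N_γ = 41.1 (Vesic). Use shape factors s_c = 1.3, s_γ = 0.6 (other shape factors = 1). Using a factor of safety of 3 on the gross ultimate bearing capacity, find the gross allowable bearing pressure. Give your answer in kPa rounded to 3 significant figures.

q_all ≈ 505 kPa

Effective surcharge at the founding depth q = γ·D_f = 16.7 × 1.6 = 26.72 kPa.
With d_w = 2.03 m < B, γ̄ = 8.29 + (2.03/2.78) × (16.7 − 8.29) = 14.431 kN/m³.
q_ult = c·N_c·s_c + q·N_q + 0.5·γ·B·N_γ·s_γ
     = 4.3 × 42.2 × 1.3 + 26.72 × 29.4 + 0.5 × 14.431 × 2.78 × 41.1 × 0.6
     = 235.9 + 785.57 + 494.66 = 1516.1 kPa.
q_all = 1516.1 / 3 = 505.38 kPa.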